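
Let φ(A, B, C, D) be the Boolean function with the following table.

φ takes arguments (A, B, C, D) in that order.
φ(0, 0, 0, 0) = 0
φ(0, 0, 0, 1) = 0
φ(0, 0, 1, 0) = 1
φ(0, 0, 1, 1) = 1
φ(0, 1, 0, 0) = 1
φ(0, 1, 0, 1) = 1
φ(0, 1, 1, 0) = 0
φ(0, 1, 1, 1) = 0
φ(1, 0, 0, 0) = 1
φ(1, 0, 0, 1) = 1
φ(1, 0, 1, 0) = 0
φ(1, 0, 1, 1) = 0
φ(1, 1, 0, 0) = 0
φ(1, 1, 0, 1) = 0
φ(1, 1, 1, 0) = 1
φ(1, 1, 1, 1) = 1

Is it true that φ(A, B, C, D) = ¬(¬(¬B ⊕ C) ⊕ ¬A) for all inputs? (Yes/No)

Yes

Check the formula against φ row by row:
  A=0, B=0, C=0, D=0: formula gives 0, φ = 0 ✓
  A=0, B=0, C=0, D=1: formula gives 0, φ = 0 ✓
  A=0, B=0, C=1, D=0: formula gives 1, φ = 1 ✓
  A=0, B=0, C=1, D=1: formula gives 1, φ = 1 ✓
  … (the remaining 12 rows also agree.)
All 16 rows match — the expression computes φ exactly.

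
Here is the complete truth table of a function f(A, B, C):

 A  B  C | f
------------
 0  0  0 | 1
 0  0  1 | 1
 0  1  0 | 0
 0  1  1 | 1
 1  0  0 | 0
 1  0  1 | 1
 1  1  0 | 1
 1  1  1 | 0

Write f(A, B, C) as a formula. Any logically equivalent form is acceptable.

There are just 3 zero rows: (0,1,0), (1,0,0), (1,1,1). Their minterms are ¬A·B·¬C, A·¬B·¬C, A·B·C; the OR of those covers precisely the 0-outputs, and negating it yields f.

f(A, B, C) = NOT ((((NOT A AND B) AND NOT C) OR ((A AND NOT B) AND NOT C)) OR ((A AND B) AND C))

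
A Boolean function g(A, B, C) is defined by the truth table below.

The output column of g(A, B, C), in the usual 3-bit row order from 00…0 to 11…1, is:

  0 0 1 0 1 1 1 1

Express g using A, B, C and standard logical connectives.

g(A, B, C) = not ((((not A and not B) and not C) or ((not A and not B) and C)) or ((not A and B) and C))

The 0-rows are (0,0,0), (0,0,1), (0,1,1). Take each as a conjunction (¬A·¬B·¬C, ¬A·¬B·C, ¬A·B·C), form their disjunction, and complement — that gives a formula that is 1 everywhere g is.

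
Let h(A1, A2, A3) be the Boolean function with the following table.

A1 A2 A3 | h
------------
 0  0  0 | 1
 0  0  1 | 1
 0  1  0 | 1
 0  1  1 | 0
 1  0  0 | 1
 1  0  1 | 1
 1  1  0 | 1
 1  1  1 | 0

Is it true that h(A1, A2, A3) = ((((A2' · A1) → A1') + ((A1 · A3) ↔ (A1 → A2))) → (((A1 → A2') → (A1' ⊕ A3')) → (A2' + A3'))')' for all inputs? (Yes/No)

No

Test each input against both h and the formula:
  A1=0, A2=0, A3=0: formula gives 1, h = 1 ✓
  A1=0, A2=0, A3=1: formula gives 1, h = 1 ✓
  A1=0, A2=1, A3=0: formula gives 1, h = 1 ✓
  A1=0, A2=1, A3=1: formula gives 0, h = 0 ✓
  A1=1, A2=0, A3=0: formula gives 1, h = 1 ✓
  A1=1, A2=0, A3=1: formula gives 0, but h = 1 ✗
Row (1,0,1) is a counterexample, so the formula is not equivalent to h.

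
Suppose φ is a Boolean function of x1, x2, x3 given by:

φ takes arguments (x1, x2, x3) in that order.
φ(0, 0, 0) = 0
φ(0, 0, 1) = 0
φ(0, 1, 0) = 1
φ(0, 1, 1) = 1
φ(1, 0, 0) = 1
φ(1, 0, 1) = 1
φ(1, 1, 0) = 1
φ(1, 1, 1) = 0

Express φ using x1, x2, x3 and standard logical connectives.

The 0-rows are (0,0,0), (0,0,1), (1,1,1). Take each as a conjunction (¬x1·¬x2·¬x3, ¬x1·¬x2·x3, x1·x2·x3), form their disjunction, and complement — that gives a formula that is 1 everywhere φ is.

φ(x1, x2, x3) = NOT ((((NOT x1 AND NOT x2) AND NOT x3) OR ((NOT x1 AND NOT x2) AND x3)) OR ((x1 AND x2) AND x3))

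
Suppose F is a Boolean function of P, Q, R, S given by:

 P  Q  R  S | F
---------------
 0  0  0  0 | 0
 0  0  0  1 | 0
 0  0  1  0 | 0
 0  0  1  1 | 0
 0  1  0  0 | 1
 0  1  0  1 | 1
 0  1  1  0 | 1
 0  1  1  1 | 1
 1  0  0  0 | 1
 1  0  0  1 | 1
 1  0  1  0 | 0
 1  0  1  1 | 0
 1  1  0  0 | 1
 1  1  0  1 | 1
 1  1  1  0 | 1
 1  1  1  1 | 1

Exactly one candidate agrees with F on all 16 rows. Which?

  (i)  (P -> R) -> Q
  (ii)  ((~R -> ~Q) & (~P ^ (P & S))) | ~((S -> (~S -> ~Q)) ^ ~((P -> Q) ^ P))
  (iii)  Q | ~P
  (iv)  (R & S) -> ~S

i

(ii): at (0,0,0,0) it gives 1, but F = 0 — eliminated.
(iii): at (0,0,0,0) it gives 1, but F = 0 — eliminated.
(iv): at (0,0,0,0) it gives 1, but F = 0 — eliminated.
That leaves (i). Evaluating it on every row reproduces the table of F exactly.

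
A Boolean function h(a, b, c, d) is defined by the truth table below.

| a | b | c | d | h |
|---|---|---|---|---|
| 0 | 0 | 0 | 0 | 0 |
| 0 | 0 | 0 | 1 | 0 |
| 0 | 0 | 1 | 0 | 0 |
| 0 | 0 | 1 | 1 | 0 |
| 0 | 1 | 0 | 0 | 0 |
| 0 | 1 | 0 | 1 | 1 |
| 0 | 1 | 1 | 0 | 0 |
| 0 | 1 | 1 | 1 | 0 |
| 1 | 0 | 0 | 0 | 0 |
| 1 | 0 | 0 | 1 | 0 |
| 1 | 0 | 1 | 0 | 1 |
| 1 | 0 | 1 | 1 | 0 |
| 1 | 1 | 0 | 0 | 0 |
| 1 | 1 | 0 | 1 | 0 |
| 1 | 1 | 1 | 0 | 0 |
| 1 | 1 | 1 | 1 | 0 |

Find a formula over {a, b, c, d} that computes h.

h(a, b, c, d) = (((¬a ∧ b) ∧ ¬c) ∧ d) ∨ (((a ∧ ¬b) ∧ c) ∧ ¬d)

The 1-rows are (0,1,0,1), (1,0,1,0). Each contributes one minterm — ¬a·b·¬c·d; a·¬b·c·¬d — and their disjunction is a sum-of-products form of h.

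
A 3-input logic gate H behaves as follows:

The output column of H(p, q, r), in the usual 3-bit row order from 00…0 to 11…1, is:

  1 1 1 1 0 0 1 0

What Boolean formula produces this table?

H(p, q, r) = ((((p · q') · r') + ((p · q') · r)) + ((p · q) · r))'

H is 0 on only 3 rows — (1,0,0), (1,0,1), (1,1,1). Writing each as a minterm (p·¬q·¬r, p·¬q·r, p·q·r) and OR-ing them characterizes exactly where H=0, so H is the negation of that disjunction.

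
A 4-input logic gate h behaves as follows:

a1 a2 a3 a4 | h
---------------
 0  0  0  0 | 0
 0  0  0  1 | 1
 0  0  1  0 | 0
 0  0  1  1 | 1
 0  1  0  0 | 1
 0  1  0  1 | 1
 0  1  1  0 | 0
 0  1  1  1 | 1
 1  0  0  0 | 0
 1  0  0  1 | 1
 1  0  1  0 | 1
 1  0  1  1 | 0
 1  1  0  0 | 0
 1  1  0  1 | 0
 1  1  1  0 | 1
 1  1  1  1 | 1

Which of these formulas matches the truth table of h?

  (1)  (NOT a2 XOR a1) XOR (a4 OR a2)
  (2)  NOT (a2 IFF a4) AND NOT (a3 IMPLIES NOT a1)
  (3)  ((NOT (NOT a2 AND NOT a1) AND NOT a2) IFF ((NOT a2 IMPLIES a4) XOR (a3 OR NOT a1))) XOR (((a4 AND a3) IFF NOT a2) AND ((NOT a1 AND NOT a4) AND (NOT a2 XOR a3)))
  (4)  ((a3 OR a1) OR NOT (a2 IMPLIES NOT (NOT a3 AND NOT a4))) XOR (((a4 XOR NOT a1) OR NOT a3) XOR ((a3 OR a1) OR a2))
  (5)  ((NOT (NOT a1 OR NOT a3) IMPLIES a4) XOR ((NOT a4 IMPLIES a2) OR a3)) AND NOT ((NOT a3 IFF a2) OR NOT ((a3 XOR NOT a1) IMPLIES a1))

3

(1): at (0,0,0,0) it gives 1, but h = 0 — eliminated.
(2): at (0,0,0,1) it gives 0, but h = 1 — eliminated.
(4): at (0,0,0,0) it gives 1, but h = 0 — eliminated.
(5): at (0,0,0,1) it gives 0, but h = 1 — eliminated.
That leaves (3). Evaluating it on every row reproduces the table of h exactly.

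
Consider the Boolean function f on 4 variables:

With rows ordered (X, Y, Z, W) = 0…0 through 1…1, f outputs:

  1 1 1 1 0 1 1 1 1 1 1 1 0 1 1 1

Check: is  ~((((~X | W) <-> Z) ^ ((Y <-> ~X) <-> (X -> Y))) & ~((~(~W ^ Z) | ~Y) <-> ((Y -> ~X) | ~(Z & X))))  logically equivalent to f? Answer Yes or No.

Yes

Test each input against both f and the formula:
  X=0, Y=0, Z=0, W=0: formula gives 1, f = 1 ✓
  X=0, Y=0, Z=0, W=1: formula gives 1, f = 1 ✓
  X=0, Y=0, Z=1, W=0: formula gives 1, f = 1 ✓
  X=0, Y=0, Z=1, W=1: formula gives 1, f = 1 ✓
  … (the remaining 12 rows also agree.)
Every row agrees, so the formula is equivalent.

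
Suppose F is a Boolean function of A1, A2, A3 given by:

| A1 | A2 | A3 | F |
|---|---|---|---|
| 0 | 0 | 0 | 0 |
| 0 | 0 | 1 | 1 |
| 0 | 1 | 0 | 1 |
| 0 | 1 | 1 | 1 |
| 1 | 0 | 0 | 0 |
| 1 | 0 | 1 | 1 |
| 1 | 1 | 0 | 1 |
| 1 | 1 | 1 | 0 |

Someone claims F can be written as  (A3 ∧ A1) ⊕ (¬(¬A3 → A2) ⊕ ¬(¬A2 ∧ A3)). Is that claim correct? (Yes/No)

Test each input against both F and the formula:
  A1=0, A2=0, A3=0: formula gives 0, F = 0 ✓
  A1=0, A2=0, A3=1: formula gives 0, but F = 1 ✗
A single disagreement suffices: at (0,0,1) they differ, so the formula does not compute F.

No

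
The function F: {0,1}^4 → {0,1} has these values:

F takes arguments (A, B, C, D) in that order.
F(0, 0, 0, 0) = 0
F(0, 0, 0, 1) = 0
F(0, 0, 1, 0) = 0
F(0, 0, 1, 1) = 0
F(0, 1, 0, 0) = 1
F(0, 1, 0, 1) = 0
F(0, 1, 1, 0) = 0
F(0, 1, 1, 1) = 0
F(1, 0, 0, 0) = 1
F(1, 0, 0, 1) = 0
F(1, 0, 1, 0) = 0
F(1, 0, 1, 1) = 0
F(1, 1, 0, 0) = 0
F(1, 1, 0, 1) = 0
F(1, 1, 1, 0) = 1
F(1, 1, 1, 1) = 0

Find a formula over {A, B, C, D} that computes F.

The 1-rows are (0,1,0,0), (1,0,0,0), (1,1,1,0). Each contributes one minterm — ¬A·B·¬C·¬D; A·¬B·¬C·¬D; A·B·C·¬D — and their disjunction is a sum-of-products form of F.

F(A, B, C, D) = ((((not A and B) and not C) and not D) or (((A and not B) and not C) and not D)) or (((A and B) and C) and not D)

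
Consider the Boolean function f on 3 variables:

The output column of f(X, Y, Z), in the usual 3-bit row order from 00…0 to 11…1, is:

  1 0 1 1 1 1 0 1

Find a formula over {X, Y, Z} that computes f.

f(X, Y, Z) = (((X' · Y') · Z) + ((X · Y) · Z'))'

The 0-rows are (0,0,1), (1,1,0). Take each as a conjunction (¬X·¬Y·Z, X·Y·¬Z), form their disjunction, and complement — that gives a formula that is 1 everywhere f is.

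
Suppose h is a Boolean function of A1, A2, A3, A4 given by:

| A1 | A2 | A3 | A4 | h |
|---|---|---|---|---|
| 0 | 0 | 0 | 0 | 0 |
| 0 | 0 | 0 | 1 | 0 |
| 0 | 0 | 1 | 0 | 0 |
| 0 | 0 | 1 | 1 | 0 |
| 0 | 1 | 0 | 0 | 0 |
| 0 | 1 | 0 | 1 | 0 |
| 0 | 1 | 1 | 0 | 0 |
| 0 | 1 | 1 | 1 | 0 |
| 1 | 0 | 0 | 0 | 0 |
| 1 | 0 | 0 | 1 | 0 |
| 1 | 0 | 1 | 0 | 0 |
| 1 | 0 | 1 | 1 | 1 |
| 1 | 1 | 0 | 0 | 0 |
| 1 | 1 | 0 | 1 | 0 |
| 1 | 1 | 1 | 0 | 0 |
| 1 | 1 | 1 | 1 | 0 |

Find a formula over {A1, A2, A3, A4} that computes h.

h(A1, A2, A3, A4) = ((A1 & ~A2) & A3) & A4

h is 1 on exactly one input, (1,0,1,1), whose minterm is A1·¬A2·A3·A4. So h is just that conjunction.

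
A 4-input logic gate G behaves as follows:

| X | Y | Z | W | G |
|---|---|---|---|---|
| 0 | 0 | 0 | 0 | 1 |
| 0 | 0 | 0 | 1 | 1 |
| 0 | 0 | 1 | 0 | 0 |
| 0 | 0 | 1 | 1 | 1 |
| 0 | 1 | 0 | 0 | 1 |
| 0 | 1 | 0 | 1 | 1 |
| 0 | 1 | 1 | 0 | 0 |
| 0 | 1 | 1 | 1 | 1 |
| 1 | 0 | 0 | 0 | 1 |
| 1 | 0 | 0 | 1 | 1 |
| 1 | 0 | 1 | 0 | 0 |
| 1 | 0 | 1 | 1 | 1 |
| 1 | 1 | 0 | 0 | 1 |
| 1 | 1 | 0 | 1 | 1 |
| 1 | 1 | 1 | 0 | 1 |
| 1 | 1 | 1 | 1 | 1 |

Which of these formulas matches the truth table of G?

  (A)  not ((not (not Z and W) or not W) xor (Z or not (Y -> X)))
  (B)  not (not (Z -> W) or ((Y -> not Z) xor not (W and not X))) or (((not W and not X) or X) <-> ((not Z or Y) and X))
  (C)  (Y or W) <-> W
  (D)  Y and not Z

B

(A): at (0,0,0,0) it gives 0, but G = 1 — eliminated.
(C): at (0,0,1,0) it gives 1, but G = 0 — eliminated.
(D): at (0,0,0,0) it gives 0, but G = 1 — eliminated.
Only (B) survives; checking it on all 16 rows confirms it matches G.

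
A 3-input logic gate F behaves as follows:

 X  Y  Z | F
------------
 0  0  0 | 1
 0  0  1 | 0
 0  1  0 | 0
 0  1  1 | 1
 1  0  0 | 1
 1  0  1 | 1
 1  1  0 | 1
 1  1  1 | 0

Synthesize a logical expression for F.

There are just 3 zero rows: (0,0,1), (0,1,0), (1,1,1). Their minterms are ¬X·¬Y·Z, ¬X·Y·¬Z, X·Y·Z; the OR of those covers precisely the 0-outputs, and negating it yields F.

F(X, Y, Z) = ¬((((¬X ∧ ¬Y) ∧ Z) ∨ ((¬X ∧ Y) ∧ ¬Z)) ∨ ((X ∧ Y) ∧ Z))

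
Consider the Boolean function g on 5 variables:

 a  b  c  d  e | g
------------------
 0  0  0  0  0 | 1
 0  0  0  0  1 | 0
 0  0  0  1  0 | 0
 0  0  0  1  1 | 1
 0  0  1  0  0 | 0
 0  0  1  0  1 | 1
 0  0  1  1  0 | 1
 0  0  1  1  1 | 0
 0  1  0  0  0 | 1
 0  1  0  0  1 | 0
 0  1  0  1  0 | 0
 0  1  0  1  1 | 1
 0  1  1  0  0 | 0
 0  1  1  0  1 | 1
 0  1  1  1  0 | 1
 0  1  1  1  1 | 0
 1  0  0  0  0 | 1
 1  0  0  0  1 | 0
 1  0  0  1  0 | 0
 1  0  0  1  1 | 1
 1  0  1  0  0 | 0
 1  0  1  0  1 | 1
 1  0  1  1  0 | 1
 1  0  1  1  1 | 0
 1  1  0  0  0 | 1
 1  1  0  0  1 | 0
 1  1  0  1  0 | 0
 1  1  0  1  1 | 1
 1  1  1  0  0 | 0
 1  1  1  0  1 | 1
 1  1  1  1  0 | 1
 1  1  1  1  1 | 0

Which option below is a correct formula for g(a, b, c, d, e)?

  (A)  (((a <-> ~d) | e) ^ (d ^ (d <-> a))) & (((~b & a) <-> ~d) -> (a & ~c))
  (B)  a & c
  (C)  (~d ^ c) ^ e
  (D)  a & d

C

(A) fails at (0,0,0,1,1): the formula yields 0, g is 1.
(B) fails at (0,0,0,0,0): the formula yields 0, g is 1.
(D) fails at (0,0,0,0,0): the formula yields 0, g is 1.
Only (C) survives; checking it on all 32 rows confirms it matches g.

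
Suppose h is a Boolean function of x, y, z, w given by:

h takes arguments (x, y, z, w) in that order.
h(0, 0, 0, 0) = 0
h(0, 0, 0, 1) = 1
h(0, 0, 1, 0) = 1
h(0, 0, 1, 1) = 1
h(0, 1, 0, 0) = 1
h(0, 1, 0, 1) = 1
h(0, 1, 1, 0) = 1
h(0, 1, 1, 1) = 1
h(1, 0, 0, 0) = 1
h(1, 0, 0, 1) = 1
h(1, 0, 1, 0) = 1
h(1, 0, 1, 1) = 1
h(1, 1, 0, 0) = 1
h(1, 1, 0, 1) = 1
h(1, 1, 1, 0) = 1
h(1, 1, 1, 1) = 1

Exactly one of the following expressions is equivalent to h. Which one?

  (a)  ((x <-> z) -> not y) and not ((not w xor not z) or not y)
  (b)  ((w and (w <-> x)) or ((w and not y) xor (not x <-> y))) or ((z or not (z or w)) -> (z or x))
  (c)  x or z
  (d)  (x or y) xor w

b

(a) fails at (0,0,0,1): the formula yields 0, h is 1.
(c) fails at (0,0,0,1): the formula yields 0, h is 1.
(d) fails at (0,0,1,0): the formula yields 0, h is 1.
(b) is the remaining candidate, and it agrees with h on all 16 inputs.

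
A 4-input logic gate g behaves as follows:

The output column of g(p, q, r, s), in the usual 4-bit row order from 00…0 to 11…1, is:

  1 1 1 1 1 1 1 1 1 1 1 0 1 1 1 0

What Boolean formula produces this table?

g(p, q, r, s) = ¬((((p ∧ ¬q) ∧ r) ∧ s) ∨ (((p ∧ q) ∧ r) ∧ s))

There are just 2 zero rows: (1,0,1,1), (1,1,1,1). Their minterms are p·¬q·r·s, p·q·r·s; the OR of those covers precisely the 0-outputs, and negating it yields g.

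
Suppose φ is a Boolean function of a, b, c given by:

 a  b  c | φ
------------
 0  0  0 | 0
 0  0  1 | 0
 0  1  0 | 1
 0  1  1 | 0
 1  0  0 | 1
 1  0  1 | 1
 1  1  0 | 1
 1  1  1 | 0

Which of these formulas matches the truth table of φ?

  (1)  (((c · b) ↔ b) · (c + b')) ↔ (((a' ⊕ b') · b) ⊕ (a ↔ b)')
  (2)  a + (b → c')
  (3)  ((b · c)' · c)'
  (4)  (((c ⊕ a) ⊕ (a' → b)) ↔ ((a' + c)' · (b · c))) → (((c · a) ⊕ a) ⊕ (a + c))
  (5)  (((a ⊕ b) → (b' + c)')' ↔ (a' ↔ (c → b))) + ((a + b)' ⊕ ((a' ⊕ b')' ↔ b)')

(2): at (0,0,0) it gives 1, but φ = 0 — eliminated.
(3): at (0,0,0) it gives 1, but φ = 0 — eliminated.
(4): at (0,0,1) it gives 1, but φ = 0 — eliminated.
(5): at (0,0,1) it gives 1, but φ = 0 — eliminated.
Only (1) survives; checking it on all 8 rows confirms it matches φ.

1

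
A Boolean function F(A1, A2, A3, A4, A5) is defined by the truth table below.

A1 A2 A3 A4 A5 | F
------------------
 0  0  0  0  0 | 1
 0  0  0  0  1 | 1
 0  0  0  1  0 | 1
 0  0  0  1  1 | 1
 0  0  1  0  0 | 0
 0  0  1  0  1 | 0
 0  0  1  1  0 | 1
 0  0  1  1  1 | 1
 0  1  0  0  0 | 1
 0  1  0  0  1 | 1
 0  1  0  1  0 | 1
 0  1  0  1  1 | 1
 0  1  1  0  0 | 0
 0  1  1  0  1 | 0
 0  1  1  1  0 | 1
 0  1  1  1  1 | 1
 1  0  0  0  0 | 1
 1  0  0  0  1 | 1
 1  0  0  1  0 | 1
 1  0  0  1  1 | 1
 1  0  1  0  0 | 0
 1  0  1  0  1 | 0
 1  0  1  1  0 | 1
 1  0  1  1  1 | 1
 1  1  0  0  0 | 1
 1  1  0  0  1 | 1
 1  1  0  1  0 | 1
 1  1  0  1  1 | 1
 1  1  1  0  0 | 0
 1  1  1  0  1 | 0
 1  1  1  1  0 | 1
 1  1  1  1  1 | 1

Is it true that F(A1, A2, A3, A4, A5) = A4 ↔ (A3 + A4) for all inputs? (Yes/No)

Evaluate A4 ↔ (A3 + A4) on each row and compare to F:
  A1=0, A2=0, A3=0, A4=0, A5=0: formula gives 1, F = 1 ✓
  A1=0, A2=0, A3=0, A4=0, A5=1: formula gives 1, F = 1 ✓
  A1=0, A2=0, A3=0, A4=1, A5=0: formula gives 1, F = 1 ✓
  A1=0, A2=0, A3=0, A4=1, A5=1: formula gives 1, F = 1 ✓
  … (the remaining 28 rows also agree.)
All 32 rows match — the expression computes F exactly.

Yes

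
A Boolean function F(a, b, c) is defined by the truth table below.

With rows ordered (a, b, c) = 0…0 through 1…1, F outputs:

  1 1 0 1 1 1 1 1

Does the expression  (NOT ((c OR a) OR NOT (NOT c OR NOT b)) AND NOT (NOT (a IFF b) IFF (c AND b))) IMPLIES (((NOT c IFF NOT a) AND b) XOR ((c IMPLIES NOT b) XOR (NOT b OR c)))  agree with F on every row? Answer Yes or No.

Evaluate (NOT ((c OR a) OR NOT (NOT c OR NOT b)) AND NOT (NOT (a IFF b) IFF (c AND b))) IMPLIES (((NOT c IFF NOT a) AND b) XOR ((c IMPLIES NOT b) XOR (NOT b OR c))) on each row and compare to F:
  a=0, b=0, c=0: formula gives 1, F = 1 ✓
  a=0, b=0, c=1: formula gives 1, F = 1 ✓
  a=0, b=1, c=0: formula gives 0, F = 0 ✓
  a=0, b=1, c=1: formula gives 1, F = 1 ✓
  a=1, b=0, c=0: formula gives 1, F = 1 ✓
  …and likewise for the remaining 3 rows.
Every row agrees, so the formula is equivalent.

Yes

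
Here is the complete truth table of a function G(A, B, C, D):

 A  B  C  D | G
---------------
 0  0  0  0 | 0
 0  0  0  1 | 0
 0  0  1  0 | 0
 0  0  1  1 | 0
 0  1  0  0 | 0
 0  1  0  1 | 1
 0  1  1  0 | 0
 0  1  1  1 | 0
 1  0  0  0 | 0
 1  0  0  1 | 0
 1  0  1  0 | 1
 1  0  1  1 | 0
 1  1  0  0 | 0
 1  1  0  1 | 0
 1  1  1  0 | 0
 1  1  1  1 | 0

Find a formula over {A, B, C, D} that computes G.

The 1-rows are (0,1,0,1), (1,0,1,0). Each contributes one minterm — ¬A·B·¬C·D; A·¬B·C·¬D — and their disjunction is a sum-of-products form of G.

G(A, B, C, D) = (((A' · B) · C') · D) + (((A · B') · C) · D')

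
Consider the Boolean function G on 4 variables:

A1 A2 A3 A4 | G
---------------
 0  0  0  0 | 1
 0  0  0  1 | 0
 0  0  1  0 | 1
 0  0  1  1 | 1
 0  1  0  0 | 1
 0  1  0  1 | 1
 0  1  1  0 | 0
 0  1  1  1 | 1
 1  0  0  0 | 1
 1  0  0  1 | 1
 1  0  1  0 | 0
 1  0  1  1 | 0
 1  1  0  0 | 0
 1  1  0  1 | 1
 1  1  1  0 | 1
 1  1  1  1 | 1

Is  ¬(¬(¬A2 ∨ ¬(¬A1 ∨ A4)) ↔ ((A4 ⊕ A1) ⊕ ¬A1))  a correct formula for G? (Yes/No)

No

Evaluate ¬(¬(¬A2 ∨ ¬(¬A1 ∨ A4)) ↔ ((A4 ⊕ A1) ⊕ ¬A1)) on each row and compare to G:
  A1=0, A2=0, A3=0, A4=0: formula gives 1, G = 1 ✓
  A1=0, A2=0, A3=0, A4=1: formula gives 0, G = 0 ✓
  A1=0, A2=0, A3=1, A4=0: formula gives 1, G = 1 ✓
  A1=0, A2=0, A3=1, A4=1: formula gives 0, but G = 1 ✗
Since they disagree at (0,0,1,1), the expression is not a correct formula for G.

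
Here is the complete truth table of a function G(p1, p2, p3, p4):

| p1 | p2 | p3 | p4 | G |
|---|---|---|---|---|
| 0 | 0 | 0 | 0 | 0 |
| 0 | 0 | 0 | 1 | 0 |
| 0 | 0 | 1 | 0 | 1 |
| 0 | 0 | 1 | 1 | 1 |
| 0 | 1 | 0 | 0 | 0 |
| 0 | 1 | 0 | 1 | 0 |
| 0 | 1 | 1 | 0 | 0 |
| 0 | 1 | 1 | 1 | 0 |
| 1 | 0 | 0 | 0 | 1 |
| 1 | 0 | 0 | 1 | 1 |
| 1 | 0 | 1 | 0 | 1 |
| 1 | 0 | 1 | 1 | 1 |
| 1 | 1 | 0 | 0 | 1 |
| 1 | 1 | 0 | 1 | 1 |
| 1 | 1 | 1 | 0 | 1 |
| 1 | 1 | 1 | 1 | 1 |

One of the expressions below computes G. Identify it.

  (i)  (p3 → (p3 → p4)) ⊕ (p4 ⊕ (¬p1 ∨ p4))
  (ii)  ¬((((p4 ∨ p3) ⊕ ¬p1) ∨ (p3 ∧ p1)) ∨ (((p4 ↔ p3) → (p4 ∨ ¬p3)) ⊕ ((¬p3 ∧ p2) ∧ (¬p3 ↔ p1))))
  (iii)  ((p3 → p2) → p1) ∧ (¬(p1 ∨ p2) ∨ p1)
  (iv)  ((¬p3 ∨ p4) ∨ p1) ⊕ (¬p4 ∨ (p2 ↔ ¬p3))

iii

(i) disagrees with G on (0,0,0,1) (formula → 1, table → 0); rule it out.
(ii) disagrees with G on (0,0,1,0) (formula → 0, table → 1); rule it out.
(iv) disagrees with G on (0,0,0,1) (formula → 1, table → 0); rule it out.
Only (iii) survives; checking it on all 16 rows confirms it matches G.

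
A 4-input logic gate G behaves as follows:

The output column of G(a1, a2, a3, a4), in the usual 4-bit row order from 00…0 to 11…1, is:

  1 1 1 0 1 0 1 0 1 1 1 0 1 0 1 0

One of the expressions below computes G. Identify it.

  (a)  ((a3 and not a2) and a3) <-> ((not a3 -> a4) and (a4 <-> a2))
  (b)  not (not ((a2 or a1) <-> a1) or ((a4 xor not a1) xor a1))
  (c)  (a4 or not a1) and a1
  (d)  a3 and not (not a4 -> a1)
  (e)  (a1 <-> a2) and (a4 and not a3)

(b): at (0,0,0,0) it gives 0, but G = 1 — eliminated.
(c): at (0,0,0,0) it gives 0, but G = 1 — eliminated.
(d): at (0,0,0,0) it gives 0, but G = 1 — eliminated.
(e): at (0,0,0,0) it gives 0, but G = 1 — eliminated.
That leaves (a). Evaluating it on every row reproduces the table of G exactly.

a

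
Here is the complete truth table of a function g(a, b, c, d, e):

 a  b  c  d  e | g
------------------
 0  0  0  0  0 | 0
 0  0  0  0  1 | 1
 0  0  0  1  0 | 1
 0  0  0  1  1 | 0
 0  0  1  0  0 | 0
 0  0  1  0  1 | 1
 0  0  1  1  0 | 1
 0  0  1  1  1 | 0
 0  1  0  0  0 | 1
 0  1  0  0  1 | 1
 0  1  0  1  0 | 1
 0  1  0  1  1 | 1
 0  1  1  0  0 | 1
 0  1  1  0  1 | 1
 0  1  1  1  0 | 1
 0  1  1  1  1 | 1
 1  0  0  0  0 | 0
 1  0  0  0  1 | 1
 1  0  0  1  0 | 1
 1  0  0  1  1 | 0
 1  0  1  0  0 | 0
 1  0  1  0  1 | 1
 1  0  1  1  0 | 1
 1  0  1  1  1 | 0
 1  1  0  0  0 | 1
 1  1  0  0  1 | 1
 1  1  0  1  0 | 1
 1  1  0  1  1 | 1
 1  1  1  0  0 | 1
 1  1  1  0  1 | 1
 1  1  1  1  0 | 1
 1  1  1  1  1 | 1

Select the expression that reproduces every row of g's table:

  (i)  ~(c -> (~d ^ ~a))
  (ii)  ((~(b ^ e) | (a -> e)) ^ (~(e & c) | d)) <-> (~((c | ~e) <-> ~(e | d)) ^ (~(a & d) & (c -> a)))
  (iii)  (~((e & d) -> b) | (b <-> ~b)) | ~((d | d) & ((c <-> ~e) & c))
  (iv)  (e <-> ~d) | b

(i): at (0,0,0,0,1) it gives 0, but g = 1 — eliminated.
(ii): at (0,0,0,0,1) it gives 0, but g = 1 — eliminated.
(iii): at (0,0,0,0,0) it gives 1, but g = 0 — eliminated.
That leaves (iv). Evaluating it on every row reproduces the table of g exactly.

iv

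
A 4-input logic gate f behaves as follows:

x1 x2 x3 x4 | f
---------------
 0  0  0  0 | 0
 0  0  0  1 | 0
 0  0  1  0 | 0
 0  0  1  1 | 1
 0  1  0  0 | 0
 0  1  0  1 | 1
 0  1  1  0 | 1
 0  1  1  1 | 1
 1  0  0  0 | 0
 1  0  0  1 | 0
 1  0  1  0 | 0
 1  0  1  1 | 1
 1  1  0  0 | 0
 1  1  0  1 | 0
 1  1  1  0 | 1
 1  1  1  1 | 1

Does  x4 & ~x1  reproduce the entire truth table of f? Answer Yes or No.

No

Test each input against both f and the formula:
  x1=0, x2=0, x3=0, x4=0: formula gives 0, f = 0 ✓
  x1=0, x2=0, x3=0, x4=1: formula gives 1, but f = 0 ✗
Row (0,0,0,1) is a counterexample, so the formula is not equivalent to f.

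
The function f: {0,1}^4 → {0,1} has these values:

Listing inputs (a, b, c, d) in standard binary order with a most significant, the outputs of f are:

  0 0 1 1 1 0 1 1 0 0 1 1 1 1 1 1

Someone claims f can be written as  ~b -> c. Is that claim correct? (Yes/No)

Evaluate ~b -> c on each row and compare to f:
  a=0, b=0, c=0, d=0: formula gives 0, f = 0 ✓
  a=0, b=0, c=0, d=1: formula gives 0, f = 0 ✓
  a=0, b=0, c=1, d=0: formula gives 1, f = 1 ✓
  a=0, b=0, c=1, d=1: formula gives 1, f = 1 ✓
  …
  a=0, b=1, c=0, d=1: formula gives 1, but f = 0 ✗
A single disagreement suffices: at (0,1,0,1) they differ, so the formula does not compute f.

No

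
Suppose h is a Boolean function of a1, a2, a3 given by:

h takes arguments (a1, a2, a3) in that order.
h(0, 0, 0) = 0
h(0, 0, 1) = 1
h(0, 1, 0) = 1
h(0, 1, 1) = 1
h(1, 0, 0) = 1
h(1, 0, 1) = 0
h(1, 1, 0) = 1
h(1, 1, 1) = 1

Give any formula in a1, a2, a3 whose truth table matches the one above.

The 0-rows are (0,0,0), (1,0,1). Take each as a conjunction (¬a1·¬a2·¬a3, a1·¬a2·a3), form their disjunction, and complement — that gives a formula that is 1 everywhere h is.

h(a1, a2, a3) = (((a1' · a2') · a3') + ((a1 · a2') · a3))'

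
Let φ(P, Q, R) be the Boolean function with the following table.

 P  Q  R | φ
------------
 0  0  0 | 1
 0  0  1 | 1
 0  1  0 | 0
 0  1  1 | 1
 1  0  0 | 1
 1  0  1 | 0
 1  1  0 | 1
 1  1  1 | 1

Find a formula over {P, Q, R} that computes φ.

The 0-rows are (0,1,0), (1,0,1). Take each as a conjunction (¬P·Q·¬R, P·¬Q·R), form their disjunction, and complement — that gives a formula that is 1 everywhere φ is.

φ(P, Q, R) = (((P' · Q) · R') + ((P · Q') · R))'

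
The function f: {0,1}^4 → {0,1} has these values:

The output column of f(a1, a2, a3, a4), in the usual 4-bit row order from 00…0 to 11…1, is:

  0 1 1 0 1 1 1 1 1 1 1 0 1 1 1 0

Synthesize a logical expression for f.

f(a1, a2, a3, a4) = ¬((((((¬a1 ∧ ¬a2) ∧ ¬a3) ∧ ¬a4) ∨ (((¬a1 ∧ ¬a2) ∧ a3) ∧ a4)) ∨ (((a1 ∧ ¬a2) ∧ a3) ∧ a4)) ∨ (((a1 ∧ a2) ∧ a3) ∧ a4))

f is 0 on only 4 rows — (0,0,0,0), (0,0,1,1), (1,0,1,1), (1,1,1,1). Writing each as a minterm (¬a1·¬a2·¬a3·¬a4, ¬a1·¬a2·a3·a4, a1·¬a2·a3·a4, a1·a2·a3·a4) and OR-ing them characterizes exactly where f=0, so f is the negation of that disjunction.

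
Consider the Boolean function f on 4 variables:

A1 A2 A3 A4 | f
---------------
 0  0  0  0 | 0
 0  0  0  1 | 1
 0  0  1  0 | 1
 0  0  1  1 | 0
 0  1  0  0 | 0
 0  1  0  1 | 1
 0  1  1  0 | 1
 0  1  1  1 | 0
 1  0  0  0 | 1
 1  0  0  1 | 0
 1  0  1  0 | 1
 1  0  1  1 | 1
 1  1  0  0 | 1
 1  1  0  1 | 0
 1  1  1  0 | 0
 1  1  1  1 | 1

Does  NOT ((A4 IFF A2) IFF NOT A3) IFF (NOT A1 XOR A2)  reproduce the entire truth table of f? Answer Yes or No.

Evaluate NOT ((A4 IFF A2) IFF NOT A3) IFF (NOT A1 XOR A2) on each row and compare to f:
  A1=0, A2=0, A3=0, A4=0: formula gives 0, f = 0 ✓
  A1=0, A2=0, A3=0, A4=1: formula gives 1, f = 1 ✓
  A1=0, A2=0, A3=1, A4=0: formula gives 1, f = 1 ✓
  A1=0, A2=0, A3=1, A4=1: formula gives 0, f = 0 ✓
  …
  A1=1, A2=0, A3=1, A4=0: formula gives 0, but f = 1 ✗
Since they disagree at (1,0,1,0), the expression is not a correct formula for f.

No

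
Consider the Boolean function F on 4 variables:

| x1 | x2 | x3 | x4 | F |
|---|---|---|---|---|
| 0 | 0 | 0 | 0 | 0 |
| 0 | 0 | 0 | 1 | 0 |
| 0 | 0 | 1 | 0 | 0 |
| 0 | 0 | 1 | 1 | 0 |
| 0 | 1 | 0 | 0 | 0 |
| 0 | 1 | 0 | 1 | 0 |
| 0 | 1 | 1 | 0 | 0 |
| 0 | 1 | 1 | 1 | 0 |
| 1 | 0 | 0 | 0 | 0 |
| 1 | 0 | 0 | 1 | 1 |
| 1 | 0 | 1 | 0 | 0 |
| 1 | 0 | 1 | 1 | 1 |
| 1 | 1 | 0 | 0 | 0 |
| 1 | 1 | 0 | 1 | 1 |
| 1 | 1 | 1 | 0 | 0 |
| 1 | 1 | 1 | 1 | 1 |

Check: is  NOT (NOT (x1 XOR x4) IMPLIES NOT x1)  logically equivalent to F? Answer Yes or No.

Yes

Test each input against both F and the formula:
  x1=0, x2=0, x3=0, x4=0: formula gives 0, F = 0 ✓
  x1=0, x2=0, x3=0, x4=1: formula gives 0, F = 0 ✓
  x1=0, x2=0, x3=1, x4=0: formula gives 0, F = 0 ✓
  x1=0, x2=0, x3=1, x4=1: formula gives 0, F = 0 ✓
  …and likewise for the remaining 12 rows.
Every row agrees, so the formula is equivalent.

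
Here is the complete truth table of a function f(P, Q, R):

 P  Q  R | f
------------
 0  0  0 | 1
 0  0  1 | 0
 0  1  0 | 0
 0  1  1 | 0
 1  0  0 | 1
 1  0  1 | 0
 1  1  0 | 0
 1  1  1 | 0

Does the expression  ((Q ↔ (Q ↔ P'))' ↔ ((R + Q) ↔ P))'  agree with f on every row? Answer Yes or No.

Yes

Test each input against both f and the formula:
  P=0, Q=0, R=0: formula gives 1, f = 1 ✓
  P=0, Q=0, R=1: formula gives 0, f = 0 ✓
  P=0, Q=1, R=0: formula gives 0, f = 0 ✓
  P=0, Q=1, R=1: formula gives 0, f = 0 ✓
  P=1, Q=0, R=0: formula gives 1, f = 1 ✓
  … (the remaining 3 rows also agree.)
All 8 rows match — the expression computes f exactly.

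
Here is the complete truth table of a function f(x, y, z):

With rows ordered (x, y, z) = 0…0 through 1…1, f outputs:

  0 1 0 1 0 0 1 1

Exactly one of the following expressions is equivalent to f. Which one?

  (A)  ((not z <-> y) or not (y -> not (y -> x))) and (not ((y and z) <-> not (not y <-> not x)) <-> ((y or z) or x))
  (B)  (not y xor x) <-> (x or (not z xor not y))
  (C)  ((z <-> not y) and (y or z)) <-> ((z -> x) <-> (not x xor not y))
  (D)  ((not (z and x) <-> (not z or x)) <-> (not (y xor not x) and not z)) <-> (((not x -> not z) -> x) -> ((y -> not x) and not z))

B

(A): at (0,0,1) it gives 0, but f = 1 — eliminated.
(C): at (0,0,0) it gives 1, but f = 0 — eliminated.
(D): at (0,0,1) it gives 0, but f = 1 — eliminated.
That leaves (B). Evaluating it on every row reproduces the table of f exactly.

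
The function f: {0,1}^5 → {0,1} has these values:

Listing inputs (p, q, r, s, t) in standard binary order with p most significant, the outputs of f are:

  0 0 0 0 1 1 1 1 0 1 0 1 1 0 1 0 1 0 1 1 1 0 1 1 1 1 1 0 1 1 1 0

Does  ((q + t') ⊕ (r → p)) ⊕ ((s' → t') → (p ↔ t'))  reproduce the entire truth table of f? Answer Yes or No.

Evaluate ((q + t') ⊕ (r → p)) ⊕ ((s' → t') → (p ↔ t')) on each row and compare to f:
  p=0, q=0, r=0, s=0, t=0: formula gives 0, f = 0 ✓
  p=0, q=0, r=0, s=0, t=1: formula gives 0, f = 0 ✓
  p=0, q=0, r=0, s=1, t=0: formula gives 0, f = 0 ✓
  p=0, q=0, r=0, s=1, t=1: formula gives 0, f = 0 ✓
  … (the remaining 28 rows also agree.)
All 32 rows match — the expression computes f exactly.

Yes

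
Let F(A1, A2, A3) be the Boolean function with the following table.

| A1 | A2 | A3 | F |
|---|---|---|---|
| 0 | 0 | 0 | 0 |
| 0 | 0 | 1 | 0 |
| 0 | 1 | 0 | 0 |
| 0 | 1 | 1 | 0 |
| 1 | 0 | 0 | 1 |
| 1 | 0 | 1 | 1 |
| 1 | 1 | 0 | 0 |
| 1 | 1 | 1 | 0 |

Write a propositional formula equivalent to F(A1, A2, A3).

F(A1, A2, A3) = ((A1 and not A2) and not A3) or ((A1 and not A2) and A3)

The 1-rows are (1,0,0), (1,0,1). Each contributes one minterm — A1·¬A2·¬A3; A1·¬A2·A3 — and their disjunction is a sum-of-products form of F.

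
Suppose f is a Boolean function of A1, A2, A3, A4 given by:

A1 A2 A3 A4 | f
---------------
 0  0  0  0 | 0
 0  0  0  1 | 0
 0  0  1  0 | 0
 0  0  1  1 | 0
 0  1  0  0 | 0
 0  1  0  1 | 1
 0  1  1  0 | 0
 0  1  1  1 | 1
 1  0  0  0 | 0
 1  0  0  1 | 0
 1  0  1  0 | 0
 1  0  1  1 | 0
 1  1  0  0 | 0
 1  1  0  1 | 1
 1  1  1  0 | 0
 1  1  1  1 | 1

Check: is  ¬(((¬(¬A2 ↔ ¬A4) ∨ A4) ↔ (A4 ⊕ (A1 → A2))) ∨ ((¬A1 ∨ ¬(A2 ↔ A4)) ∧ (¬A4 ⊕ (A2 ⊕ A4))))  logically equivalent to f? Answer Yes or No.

Yes

Check the formula against f row by row:
  A1=0, A2=0, A3=0, A4=0: formula gives 0, f = 0 ✓
  A1=0, A2=0, A3=0, A4=1: formula gives 0, f = 0 ✓
  A1=0, A2=0, A3=1, A4=0: formula gives 0, f = 0 ✓
  A1=0, A2=0, A3=1, A4=1: formula gives 0, f = 0 ✓
  … (the remaining 12 rows also agree.)
All 16 rows match — the expression computes f exactly.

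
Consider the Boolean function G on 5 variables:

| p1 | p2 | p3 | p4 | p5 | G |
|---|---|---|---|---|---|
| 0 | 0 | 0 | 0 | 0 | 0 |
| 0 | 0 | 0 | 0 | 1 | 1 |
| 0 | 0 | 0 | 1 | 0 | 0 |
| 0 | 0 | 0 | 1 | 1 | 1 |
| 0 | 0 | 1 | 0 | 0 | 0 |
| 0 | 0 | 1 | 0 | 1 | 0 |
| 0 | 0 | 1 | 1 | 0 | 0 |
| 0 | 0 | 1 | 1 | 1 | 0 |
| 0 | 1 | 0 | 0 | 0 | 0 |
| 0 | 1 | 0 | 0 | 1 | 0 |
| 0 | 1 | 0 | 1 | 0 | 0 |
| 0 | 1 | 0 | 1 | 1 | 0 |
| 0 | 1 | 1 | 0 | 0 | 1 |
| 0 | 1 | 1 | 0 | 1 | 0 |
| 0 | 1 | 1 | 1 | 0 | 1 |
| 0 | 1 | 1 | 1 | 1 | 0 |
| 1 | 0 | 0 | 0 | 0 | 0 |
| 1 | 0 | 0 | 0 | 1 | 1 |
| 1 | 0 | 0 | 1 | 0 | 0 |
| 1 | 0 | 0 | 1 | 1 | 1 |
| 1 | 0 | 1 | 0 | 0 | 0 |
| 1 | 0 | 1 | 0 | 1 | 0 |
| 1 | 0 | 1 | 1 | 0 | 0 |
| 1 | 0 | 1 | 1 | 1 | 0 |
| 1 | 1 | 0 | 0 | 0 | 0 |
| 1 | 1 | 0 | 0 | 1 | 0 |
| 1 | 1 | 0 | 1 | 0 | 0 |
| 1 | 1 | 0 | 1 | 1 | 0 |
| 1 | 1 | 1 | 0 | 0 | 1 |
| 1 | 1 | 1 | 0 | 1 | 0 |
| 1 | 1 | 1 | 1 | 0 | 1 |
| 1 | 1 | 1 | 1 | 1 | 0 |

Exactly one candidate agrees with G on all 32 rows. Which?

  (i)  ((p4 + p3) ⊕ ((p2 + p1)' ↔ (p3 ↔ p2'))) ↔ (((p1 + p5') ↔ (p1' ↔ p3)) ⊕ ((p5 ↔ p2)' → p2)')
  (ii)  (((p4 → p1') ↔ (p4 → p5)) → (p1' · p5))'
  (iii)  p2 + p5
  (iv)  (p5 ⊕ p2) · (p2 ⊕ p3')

(i) fails at (0,0,0,0,0): the formula yields 1, G is 0.
(ii) fails at (0,0,0,0,0): the formula yields 1, G is 0.
(iii) fails at (0,0,1,0,1): the formula yields 1, G is 0.
(iv) is the remaining candidate, and it agrees with G on all 32 inputs.

iv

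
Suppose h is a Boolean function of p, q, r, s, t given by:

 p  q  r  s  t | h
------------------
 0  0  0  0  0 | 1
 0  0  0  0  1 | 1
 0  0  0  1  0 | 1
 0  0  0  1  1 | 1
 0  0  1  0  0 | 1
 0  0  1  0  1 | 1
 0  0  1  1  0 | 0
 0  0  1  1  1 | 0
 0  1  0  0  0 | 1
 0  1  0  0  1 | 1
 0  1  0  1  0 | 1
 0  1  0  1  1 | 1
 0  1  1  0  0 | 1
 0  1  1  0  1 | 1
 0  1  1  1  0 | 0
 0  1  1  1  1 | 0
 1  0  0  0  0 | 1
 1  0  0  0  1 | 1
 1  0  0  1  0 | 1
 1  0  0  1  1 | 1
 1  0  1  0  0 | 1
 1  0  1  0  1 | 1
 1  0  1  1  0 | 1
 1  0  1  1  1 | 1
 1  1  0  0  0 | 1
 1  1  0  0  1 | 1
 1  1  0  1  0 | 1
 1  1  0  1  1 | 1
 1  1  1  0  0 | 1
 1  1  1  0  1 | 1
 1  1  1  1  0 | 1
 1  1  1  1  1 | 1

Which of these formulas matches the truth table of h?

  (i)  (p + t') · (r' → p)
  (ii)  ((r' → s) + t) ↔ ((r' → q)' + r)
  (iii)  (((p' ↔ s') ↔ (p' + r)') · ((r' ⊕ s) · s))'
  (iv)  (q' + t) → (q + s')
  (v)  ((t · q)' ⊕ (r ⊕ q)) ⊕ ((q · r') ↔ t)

iii

(i) disagrees with h on (0,0,0,0,0) (formula → 0, table → 1); rule it out.
(ii) disagrees with h on (0,0,0,0,0) (formula → 0, table → 1); rule it out.
(iv) disagrees with h on (0,0,0,1,0) (formula → 0, table → 1); rule it out.
(v) disagrees with h on (0,0,0,0,0) (formula → 0, table → 1); rule it out.
(iii) is the remaining candidate, and it agrees with h on all 32 inputs.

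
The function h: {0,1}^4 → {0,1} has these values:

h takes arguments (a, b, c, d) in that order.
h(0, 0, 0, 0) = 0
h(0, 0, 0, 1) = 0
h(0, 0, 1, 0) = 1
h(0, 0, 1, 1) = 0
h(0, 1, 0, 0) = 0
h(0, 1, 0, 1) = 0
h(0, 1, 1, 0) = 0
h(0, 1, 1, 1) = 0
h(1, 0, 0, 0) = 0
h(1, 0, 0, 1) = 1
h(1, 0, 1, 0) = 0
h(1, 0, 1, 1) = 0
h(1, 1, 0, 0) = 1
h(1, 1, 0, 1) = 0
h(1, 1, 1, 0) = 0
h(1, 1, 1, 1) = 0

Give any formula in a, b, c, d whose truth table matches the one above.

Collect the rows where h=1 — (0,0,1,0), (1,0,0,1), (1,1,0,0) — and write one minterm per row: ¬a·¬b·c·¬d, a·¬b·¬c·d, a·b·¬c·¬d. Their union (logical OR) reproduces the table exactly.

h(a, b, c, d) = ((((not a and not b) and c) and not d) or (((a and not b) and not c) and d)) or (((a and b) and not c) and not d)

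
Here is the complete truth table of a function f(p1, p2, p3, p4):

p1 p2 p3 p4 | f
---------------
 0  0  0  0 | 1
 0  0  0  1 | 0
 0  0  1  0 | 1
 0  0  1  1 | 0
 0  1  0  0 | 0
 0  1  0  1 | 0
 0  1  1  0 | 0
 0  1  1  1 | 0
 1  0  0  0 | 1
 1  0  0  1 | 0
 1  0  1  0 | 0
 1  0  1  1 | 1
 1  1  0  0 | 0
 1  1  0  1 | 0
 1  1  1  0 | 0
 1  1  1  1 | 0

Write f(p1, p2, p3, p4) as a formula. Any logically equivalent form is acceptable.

f(p1, p2, p3, p4) = (((((p1' · p2') · p3') · p4') + (((p1' · p2') · p3) · p4')) + (((p1 · p2') · p3') · p4')) + (((p1 · p2') · p3) · p4)

Collect the rows where f=1 — (0,0,0,0), (0,0,1,0), (1,0,0,0), (1,0,1,1) — and write one minterm per row: ¬p1·¬p2·¬p3·¬p4, ¬p1·¬p2·p3·¬p4, p1·¬p2·¬p3·¬p4, p1·¬p2·p3·p4. Their union (logical OR) reproduces the table exactly.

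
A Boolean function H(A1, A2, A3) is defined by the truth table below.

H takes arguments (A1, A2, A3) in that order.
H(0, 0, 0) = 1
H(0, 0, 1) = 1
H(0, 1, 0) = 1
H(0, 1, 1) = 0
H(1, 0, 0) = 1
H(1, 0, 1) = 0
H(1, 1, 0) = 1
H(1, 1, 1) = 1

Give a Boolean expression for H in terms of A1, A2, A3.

H is 0 on only 2 rows — (0,1,1), (1,0,1). Writing each as a minterm (¬A1·A2·A3, A1·¬A2·A3) and OR-ing them characterizes exactly where H=0, so H is the negation of that disjunction.

H(A1, A2, A3) = ~(((~A1 & A2) & A3) | ((A1 & ~A2) & A3))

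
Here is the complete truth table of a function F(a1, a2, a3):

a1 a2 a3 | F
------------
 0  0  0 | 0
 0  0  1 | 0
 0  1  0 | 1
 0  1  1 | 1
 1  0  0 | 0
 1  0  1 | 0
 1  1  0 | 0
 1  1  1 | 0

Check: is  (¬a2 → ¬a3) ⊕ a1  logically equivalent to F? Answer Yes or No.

Evaluate (¬a2 → ¬a3) ⊕ a1 on each row and compare to F:
  a1=0, a2=0, a3=0: formula gives 1, but F = 0 ✗
A single disagreement suffices: at (0,0,0) they differ, so the formula does not compute F.

No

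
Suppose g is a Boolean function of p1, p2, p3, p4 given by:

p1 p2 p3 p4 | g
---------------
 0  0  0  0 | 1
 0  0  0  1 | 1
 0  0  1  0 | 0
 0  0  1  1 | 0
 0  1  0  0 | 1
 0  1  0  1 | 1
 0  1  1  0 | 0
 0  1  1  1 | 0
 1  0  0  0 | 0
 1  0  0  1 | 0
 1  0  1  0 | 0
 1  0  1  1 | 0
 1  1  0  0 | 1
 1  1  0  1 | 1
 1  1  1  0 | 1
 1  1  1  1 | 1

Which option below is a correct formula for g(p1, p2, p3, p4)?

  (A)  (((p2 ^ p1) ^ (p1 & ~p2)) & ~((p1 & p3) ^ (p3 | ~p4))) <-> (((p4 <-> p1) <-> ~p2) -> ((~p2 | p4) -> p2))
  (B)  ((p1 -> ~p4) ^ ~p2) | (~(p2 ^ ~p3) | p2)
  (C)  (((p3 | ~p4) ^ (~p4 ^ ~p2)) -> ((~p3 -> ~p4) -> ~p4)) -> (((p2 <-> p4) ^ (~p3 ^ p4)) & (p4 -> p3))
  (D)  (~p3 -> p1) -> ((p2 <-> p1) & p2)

(A): at (0,0,0,1) it gives 0, but g = 1 — eliminated.
(B): at (0,0,0,0) it gives 0, but g = 1 — eliminated.
(C): at (0,0,0,0) it gives 0, but g = 1 — eliminated.
Only (D) survives; checking it on all 16 rows confirms it matches g.

D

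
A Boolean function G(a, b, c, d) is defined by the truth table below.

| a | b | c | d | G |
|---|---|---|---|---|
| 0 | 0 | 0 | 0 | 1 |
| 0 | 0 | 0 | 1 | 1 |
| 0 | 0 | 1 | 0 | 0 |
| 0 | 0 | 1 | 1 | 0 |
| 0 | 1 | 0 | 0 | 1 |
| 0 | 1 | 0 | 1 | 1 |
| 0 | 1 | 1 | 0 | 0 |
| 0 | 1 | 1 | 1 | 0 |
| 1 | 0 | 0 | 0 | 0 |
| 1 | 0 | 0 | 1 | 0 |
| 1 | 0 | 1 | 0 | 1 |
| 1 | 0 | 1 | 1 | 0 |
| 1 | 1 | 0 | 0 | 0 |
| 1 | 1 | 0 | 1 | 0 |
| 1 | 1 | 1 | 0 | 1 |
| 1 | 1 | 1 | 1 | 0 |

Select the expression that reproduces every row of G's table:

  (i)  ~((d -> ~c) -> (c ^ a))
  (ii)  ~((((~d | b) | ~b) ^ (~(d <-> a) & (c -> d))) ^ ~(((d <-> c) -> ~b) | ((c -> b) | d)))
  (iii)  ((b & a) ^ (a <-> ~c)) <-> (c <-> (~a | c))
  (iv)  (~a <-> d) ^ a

(ii): at (0,0,0,0) it gives 0, but G = 1 — eliminated.
(iii): at (0,0,1,0) it gives 1, but G = 0 — eliminated.
(iv): at (0,0,0,0) it gives 0, but G = 1 — eliminated.
(i) is the remaining candidate, and it agrees with G on all 16 inputs.

i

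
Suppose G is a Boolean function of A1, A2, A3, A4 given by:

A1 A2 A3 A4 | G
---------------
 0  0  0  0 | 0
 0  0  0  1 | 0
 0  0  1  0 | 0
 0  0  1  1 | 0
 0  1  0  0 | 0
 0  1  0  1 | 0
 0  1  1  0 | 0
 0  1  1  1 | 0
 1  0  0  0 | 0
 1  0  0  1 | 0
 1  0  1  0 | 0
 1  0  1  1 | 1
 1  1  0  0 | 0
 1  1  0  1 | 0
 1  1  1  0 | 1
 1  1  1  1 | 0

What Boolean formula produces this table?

G=1 on 2 inputs: (1,0,1,1), (1,1,1,0). Reading each as a conjunction of literals (A1·¬A2·A3·A4, A1·A2·A3·¬A4) and taking the OR gives the canonical DNF.

G(A1, A2, A3, A4) = (((A1 · A2') · A3) · A4) + (((A1 · A2) · A3) · A4')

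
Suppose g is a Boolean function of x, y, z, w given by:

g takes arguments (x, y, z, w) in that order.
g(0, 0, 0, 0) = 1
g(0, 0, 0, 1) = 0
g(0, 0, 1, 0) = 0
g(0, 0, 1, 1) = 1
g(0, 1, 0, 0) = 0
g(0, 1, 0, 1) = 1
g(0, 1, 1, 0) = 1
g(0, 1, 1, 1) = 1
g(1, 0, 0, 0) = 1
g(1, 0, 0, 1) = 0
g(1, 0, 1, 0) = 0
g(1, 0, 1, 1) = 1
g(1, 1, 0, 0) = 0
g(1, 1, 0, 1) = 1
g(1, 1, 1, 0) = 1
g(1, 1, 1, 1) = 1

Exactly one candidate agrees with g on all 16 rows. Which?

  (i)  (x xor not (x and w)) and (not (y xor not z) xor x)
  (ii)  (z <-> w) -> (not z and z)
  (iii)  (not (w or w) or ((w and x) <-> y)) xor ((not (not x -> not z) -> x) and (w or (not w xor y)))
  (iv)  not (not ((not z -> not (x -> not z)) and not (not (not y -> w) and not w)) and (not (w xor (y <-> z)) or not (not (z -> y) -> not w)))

(i) disagrees with g on (0,0,0,0) (formula → 0, table → 1); rule it out.
(ii) disagrees with g on (0,0,0,0) (formula → 0, table → 1); rule it out.
(iii) disagrees with g on (0,0,0,0) (formula → 0, table → 1); rule it out.
(iv) is the remaining candidate, and it agrees with g on all 16 inputs.

iv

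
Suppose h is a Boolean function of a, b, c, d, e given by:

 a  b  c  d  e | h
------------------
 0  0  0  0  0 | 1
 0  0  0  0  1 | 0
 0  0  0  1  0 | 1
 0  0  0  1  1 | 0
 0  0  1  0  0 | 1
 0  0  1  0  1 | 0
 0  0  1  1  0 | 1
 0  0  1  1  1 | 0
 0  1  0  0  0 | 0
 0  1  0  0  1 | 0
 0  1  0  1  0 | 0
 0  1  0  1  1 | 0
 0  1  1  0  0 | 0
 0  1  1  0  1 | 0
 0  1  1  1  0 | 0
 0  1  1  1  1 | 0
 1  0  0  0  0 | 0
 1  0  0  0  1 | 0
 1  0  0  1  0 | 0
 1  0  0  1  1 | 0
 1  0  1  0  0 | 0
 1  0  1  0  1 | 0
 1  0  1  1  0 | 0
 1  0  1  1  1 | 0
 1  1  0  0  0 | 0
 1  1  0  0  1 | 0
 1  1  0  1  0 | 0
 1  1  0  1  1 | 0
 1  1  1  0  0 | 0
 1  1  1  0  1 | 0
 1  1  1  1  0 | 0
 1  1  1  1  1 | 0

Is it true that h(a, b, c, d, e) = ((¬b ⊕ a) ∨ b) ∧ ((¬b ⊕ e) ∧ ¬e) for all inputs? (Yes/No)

Test each input against both h and the formula:
  a=0, b=0, c=0, d=0, e=0: formula gives 1, h = 1 ✓
  a=0, b=0, c=0, d=0, e=1: formula gives 0, h = 0 ✓
  a=0, b=0, c=0, d=1, e=0: formula gives 1, h = 1 ✓
  a=0, b=0, c=0, d=1, e=1: formula gives 0, h = 0 ✓
  … (the remaining 28 rows also agree.)
Every row agrees, so the formula is equivalent.

Yes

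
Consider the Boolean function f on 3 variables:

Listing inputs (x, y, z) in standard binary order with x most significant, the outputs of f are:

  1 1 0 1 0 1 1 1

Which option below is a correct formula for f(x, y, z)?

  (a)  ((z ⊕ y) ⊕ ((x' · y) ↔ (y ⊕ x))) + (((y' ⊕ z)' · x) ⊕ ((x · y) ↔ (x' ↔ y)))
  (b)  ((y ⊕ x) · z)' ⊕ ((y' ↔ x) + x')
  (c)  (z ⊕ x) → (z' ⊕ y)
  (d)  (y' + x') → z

(b) disagrees with f on (0,0,0) (formula → 0, table → 1); rule it out.
(c) disagrees with f on (0,0,1) (formula → 0, table → 1); rule it out.
(d) disagrees with f on (0,0,0) (formula → 0, table → 1); rule it out.
Only (a) survives; checking it on all 8 rows confirms it matches f.

a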